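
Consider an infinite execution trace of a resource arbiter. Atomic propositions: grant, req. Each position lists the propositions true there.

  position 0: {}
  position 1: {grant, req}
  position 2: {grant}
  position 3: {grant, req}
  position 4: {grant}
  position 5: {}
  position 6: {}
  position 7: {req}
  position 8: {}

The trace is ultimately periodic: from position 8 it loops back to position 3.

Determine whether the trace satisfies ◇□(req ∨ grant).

□(req ∨ grant) is false at every position 0..8, so it never becomes true and ◇□(req ∨ grant) fails.

Violated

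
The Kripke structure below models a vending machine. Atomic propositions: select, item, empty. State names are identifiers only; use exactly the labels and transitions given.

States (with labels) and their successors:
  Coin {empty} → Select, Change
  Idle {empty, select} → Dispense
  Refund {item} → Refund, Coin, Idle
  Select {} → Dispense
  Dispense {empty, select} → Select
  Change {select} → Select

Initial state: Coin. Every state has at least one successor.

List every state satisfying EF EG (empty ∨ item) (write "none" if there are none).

States satisfying EG (empty ∨ item): {Refund}.
States satisfying EF EG (empty ∨ item): {Refund}.

{Refund}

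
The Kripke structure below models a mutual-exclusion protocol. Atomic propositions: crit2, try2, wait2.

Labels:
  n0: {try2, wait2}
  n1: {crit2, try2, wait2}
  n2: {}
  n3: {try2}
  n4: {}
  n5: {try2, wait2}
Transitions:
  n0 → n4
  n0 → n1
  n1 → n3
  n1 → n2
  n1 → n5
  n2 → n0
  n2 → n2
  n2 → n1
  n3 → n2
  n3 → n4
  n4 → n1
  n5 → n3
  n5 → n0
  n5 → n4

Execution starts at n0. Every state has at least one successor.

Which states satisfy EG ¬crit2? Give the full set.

States satisfying ¬crit2: {n0, n2, n3, n4, n5}.
States satisfying EG ¬crit2: {n2, n3, n5}.

{n2, n3, n5}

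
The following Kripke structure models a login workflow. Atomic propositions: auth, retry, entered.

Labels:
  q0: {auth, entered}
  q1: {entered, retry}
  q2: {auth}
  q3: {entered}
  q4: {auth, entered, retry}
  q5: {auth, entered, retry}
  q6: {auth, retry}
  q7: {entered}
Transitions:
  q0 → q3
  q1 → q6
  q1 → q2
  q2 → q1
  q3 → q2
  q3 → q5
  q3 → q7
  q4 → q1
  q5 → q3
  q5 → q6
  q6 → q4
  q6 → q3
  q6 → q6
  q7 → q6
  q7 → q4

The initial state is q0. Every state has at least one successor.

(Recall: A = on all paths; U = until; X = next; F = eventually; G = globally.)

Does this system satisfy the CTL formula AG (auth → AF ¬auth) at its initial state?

Violated

States satisfying auth → AF ¬auth: {q0, q1, q2, q3, q4, q7}.
States satisfying AG (auth → AF ¬auth): ∅.
q5 is reachable from q0 and violates auth → AF ¬auth, so AG fails at q0.
q0 ∉ Sat(AG (auth → AF ¬auth)).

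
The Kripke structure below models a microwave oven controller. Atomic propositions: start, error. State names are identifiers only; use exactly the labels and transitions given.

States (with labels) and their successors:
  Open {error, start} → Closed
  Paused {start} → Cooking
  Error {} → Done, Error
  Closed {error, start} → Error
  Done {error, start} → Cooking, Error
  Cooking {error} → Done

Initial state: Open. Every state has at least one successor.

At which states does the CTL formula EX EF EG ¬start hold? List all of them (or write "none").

States satisfying EF EG ¬start: {Open, Paused, Error, Closed, Done, Cooking}.
States satisfying EX EF EG ¬start: {Open, Paused, Error, Closed, Done, Cooking}.

{Open, Paused, Error, Closed, Done, Cooking}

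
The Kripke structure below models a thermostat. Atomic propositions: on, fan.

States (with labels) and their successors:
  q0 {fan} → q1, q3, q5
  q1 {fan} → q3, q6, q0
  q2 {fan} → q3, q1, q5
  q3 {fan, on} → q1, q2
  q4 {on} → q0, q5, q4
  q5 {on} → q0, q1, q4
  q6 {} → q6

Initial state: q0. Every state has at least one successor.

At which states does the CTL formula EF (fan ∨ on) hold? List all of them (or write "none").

{q0, q1, q2, q3, q4, q5}

States satisfying fan ∨ on: {q0, q1, q2, q3, q4, q5}.
States satisfying EF (fan ∨ on): {q0, q1, q2, q3, q4, q5}.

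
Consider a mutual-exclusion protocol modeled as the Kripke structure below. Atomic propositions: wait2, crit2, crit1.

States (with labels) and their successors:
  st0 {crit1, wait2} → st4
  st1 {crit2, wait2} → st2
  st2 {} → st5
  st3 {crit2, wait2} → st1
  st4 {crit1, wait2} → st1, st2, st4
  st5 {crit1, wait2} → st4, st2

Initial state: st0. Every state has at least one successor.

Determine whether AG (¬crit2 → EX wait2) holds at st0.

Yes

States satisfying ¬crit2 → EX wait2: {st0, st1, st2, st3, st4, st5}.
States satisfying AG (¬crit2 → EX wait2): {st0, st1, st2, st3, st4, st5}.
Every state reachable from st0 satisfies ¬crit2 → EX wait2.
st0 ∈ Sat(AG (¬crit2 → EX wait2)).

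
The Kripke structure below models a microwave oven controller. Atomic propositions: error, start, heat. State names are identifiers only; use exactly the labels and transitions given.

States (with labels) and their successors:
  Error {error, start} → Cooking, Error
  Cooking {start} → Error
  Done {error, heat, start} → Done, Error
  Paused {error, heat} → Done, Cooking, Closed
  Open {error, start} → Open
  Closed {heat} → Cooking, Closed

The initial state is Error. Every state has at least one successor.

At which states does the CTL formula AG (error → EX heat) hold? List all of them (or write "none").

States satisfying error → EX heat: {Cooking, Done, Paused, Closed}.
States satisfying AG (error → EX heat): ∅.

none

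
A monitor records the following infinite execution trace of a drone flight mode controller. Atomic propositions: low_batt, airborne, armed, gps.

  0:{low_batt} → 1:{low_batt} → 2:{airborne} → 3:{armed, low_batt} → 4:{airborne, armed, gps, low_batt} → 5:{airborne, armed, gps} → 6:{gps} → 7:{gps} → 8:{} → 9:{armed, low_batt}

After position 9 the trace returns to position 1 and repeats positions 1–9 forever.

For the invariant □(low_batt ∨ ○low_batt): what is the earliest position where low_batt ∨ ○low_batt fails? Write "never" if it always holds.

5

Check low_batt ∨ ○low_batt at each position in order: 0 ✓, 1 ✓, 2 ✓, 3 ✓, 4 ✓.
At position 5 the labels are {airborne, armed, gps} and the next position 6 has {gps}, so low_batt ∨ ○low_batt is false there. This is the first violation.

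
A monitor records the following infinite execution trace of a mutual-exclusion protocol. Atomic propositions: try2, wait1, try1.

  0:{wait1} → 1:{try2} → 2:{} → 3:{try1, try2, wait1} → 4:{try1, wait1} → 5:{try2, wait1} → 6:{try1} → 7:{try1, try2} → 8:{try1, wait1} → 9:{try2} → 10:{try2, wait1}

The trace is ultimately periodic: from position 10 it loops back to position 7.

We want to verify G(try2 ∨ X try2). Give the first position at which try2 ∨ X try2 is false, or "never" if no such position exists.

try2 ∨ X try2 holds at every position 0..10, and those are all the positions the trace ever visits, so the invariant G(try2 ∨ X try2) is never violated.

never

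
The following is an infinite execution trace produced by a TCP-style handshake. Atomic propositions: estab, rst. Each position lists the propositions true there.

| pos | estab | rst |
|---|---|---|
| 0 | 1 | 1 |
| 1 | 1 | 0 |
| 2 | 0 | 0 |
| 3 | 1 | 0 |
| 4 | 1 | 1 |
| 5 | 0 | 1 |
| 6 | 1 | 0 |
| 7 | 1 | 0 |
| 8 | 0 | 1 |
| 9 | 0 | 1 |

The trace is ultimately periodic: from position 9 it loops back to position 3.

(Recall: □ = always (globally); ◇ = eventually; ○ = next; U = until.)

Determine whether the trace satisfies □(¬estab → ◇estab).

Holds

¬estab → ◇estab holds at every position 0..9, and those are all positions ever visited, so □(¬estab → ◇estab) holds.
Positions where ¬estab holds: 2, 5, 8, 9.
Check ◇estab at each: 2→ok, 5→ok, 8→ok, 9→ok.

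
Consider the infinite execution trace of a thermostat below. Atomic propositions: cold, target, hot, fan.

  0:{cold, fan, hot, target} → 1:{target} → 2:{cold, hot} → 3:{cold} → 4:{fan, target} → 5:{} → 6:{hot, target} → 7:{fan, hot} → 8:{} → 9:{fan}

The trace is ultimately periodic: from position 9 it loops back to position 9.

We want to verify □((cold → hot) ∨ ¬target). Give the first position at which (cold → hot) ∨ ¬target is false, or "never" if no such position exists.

(cold → hot) ∨ ¬target holds at every position 0..9, and those are all the positions the trace ever visits, so the invariant □((cold → hot) ∨ ¬target) is never violated.

never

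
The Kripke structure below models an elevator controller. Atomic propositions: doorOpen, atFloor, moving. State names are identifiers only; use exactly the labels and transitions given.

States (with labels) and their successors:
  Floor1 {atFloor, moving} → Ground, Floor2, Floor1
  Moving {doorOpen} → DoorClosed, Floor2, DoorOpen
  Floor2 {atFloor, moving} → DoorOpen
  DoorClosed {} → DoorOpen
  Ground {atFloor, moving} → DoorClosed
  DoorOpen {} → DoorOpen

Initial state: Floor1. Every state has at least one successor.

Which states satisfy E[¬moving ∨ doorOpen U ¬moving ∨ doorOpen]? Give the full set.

{Moving, DoorClosed, DoorOpen}

States satisfying ¬moving ∨ doorOpen: {Moving, DoorClosed, DoorOpen}.
States satisfying E[¬moving ∨ doorOpen U ¬moving ∨ doorOpen]: {Moving, DoorClosed, DoorOpen}.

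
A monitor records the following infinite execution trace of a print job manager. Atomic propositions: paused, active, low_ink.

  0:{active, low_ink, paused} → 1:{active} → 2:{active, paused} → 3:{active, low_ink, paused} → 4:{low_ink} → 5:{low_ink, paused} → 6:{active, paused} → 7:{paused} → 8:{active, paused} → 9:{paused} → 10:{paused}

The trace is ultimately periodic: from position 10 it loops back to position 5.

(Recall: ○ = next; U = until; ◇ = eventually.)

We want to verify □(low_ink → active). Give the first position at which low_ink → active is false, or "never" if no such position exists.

4

Check low_ink → active at each position in order: 0 ✓, 1 ✓, 2 ✓, 3 ✓.
At position 4 the labels are {low_ink}, so low_ink → active is false there. This is the first violation.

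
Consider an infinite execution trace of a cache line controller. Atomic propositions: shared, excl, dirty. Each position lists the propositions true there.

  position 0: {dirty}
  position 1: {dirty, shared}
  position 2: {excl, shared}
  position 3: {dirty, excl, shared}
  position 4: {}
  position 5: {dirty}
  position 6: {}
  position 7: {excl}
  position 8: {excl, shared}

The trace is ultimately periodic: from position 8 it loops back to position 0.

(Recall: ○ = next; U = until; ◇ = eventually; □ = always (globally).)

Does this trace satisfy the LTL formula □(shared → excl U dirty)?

Yes

shared → excl U dirty holds at every position 0..8, and those are all positions ever visited, so □(shared → excl U dirty) holds.
Positions where shared holds: 1, 2, 3, 8.
Check excl U dirty at each: 1→ok, 2→ok, 3→ok, 8→ok.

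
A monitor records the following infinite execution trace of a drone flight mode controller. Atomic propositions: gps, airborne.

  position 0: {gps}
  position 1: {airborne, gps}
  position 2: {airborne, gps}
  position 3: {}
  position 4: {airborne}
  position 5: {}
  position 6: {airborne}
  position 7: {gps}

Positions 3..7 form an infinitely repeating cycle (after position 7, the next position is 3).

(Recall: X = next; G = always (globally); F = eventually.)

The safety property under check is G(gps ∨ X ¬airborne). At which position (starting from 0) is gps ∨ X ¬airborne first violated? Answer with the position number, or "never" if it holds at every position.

Check gps ∨ X ¬airborne at each position in order: 0 ✓, 1 ✓, 2 ✓.
At position 3 the labels are {} and the next position 4 has {airborne}, so gps ∨ X ¬airborne is false there. This is the first violation.

3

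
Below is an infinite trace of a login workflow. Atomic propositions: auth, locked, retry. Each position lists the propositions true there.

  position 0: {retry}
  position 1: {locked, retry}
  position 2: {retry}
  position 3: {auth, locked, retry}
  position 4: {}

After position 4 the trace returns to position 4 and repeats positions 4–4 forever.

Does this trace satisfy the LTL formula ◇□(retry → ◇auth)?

□(retry → ◇auth) holds at position 0, which is reachable from 0, so ◇□(retry → ◇auth) holds.

Satisfied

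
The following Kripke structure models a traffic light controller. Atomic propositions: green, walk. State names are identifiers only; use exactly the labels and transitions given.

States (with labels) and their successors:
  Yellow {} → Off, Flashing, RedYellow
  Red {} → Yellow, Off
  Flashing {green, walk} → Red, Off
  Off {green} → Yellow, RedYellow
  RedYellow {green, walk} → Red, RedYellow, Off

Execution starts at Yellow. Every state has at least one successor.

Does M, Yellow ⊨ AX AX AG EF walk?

States satisfying AX AG EF walk: {Yellow, Red, Flashing, Off, RedYellow}.
States satisfying AX AX AG EF walk: {Yellow, Red, Flashing, Off, RedYellow}.
Yellow ∈ Sat(AX AX AG EF walk).

Holds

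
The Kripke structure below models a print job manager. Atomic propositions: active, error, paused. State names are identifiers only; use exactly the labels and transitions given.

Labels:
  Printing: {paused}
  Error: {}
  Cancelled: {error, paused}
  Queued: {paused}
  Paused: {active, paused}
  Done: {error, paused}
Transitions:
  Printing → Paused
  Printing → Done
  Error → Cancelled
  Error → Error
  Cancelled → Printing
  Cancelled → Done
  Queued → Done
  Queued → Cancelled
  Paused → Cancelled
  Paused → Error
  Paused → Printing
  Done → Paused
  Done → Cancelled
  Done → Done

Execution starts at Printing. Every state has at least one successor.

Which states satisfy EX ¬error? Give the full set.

States satisfying ¬error: {Printing, Error, Queued, Paused}.
States satisfying EX ¬error: {Printing, Error, Cancelled, Paused, Done}.

{Printing, Error, Cancelled, Paused, Done}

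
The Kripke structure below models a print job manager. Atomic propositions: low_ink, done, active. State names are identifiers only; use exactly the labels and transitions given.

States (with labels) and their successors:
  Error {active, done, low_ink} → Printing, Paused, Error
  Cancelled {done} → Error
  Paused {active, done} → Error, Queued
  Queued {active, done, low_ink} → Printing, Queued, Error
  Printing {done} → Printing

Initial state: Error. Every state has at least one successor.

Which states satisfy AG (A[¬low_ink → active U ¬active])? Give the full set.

States satisfying A[¬low_ink → active U ¬active]: {Cancelled, Printing}.
States satisfying AG (A[¬low_ink → active U ¬active]): {Printing}.

{Printing}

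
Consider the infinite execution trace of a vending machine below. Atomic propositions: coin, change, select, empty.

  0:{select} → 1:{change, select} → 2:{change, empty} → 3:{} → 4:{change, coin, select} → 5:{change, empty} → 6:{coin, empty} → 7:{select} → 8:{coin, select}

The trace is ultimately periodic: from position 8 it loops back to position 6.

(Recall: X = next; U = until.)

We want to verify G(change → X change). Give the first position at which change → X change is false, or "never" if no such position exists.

Check change → X change at each position in order: 0 ✓, 1 ✓.
At position 2 the labels are {change, empty} and the next position 3 has {}, so change → X change is false there. This is the first violation.

2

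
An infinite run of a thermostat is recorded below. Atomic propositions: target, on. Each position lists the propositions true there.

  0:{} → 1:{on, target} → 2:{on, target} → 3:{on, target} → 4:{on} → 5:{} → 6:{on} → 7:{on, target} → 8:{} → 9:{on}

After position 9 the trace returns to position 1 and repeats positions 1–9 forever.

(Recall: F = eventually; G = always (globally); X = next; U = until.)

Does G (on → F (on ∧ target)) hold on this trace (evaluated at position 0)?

on → F (on ∧ target) holds at every position 0..9, and those are all positions ever visited, so G (on → F (on ∧ target)) holds.
Positions where on holds: 1, 2, 3, 4, 6, 7, 9.
Check F (on ∧ target) at each: 1→ok, 2→ok, 3→ok, 4→ok, 6→ok, 7→ok, 9→ok.

Holds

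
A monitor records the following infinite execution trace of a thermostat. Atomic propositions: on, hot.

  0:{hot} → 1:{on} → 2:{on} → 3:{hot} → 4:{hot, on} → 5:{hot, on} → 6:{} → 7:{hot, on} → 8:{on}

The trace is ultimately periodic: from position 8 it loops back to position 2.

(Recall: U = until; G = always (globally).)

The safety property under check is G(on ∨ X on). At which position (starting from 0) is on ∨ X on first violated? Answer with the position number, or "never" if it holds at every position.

on ∨ X on holds at every position 0..8, and those are all the positions the trace ever visits, so the invariant G(on ∨ X on) is never violated.

never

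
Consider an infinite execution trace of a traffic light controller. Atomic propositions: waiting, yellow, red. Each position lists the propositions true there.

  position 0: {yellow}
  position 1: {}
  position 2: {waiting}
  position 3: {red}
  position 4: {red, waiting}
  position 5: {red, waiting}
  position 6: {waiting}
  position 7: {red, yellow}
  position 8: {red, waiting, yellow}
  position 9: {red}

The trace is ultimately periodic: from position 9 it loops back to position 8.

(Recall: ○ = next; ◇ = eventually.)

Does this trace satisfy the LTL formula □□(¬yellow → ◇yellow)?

□(¬yellow → ◇yellow) holds at every position 0..9, and those are all positions ever visited, so □□(¬yellow → ◇yellow) holds.

Satisfied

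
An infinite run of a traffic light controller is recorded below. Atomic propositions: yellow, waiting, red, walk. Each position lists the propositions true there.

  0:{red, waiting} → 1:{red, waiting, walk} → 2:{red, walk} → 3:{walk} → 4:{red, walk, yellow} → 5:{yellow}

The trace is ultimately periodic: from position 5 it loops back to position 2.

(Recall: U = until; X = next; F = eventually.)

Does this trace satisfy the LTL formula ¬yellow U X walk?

Holds

Walking from position 0: X walk first holds at position 0, and ¬yellow holds at every earlier position along the way, so ¬yellow U X walk holds.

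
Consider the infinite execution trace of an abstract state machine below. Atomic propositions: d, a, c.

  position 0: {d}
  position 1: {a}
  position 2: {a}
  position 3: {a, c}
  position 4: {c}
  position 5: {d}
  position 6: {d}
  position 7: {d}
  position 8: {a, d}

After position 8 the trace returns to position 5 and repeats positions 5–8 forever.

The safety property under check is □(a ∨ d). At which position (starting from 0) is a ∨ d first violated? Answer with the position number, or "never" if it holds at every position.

Check a ∨ d at each position in order: 0 ✓, 1 ✓, 2 ✓, 3 ✓.
At position 4 the labels are {c}, so a ∨ d is false there. This is the first violation.

4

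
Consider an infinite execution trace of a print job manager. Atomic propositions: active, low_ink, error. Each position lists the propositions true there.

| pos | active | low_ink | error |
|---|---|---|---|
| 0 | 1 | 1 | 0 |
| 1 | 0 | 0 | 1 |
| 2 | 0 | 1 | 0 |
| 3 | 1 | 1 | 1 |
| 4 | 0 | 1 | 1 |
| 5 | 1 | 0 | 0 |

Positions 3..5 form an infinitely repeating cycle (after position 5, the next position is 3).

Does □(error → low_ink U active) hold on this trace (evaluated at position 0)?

No

error → low_ink U active must hold at every position from 0 onward. It fails at position 1, so □(error → low_ink U active) is false.
Positions where error holds: 1, 3, 4.
Check low_ink U active at each: 1→fails, 3→ok, 4→ok.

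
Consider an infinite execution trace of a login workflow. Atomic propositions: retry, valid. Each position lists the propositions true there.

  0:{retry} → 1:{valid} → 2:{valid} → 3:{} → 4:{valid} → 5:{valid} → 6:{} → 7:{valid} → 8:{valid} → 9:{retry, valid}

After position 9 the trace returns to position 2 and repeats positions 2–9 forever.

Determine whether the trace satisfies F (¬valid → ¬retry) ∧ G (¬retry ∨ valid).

No

¬valid → ¬retry holds at position 1, which is reachable from 0, so F (¬valid → ¬retry) holds.
¬retry ∨ valid must hold at every position from 0 onward. It fails at position 0, so G (¬retry ∨ valid) is false.
At position 0: F (¬valid → ¬retry) is true; G (¬retry ∨ valid) is false; so F (¬valid → ¬retry) ∧ G (¬retry ∨ valid) is false.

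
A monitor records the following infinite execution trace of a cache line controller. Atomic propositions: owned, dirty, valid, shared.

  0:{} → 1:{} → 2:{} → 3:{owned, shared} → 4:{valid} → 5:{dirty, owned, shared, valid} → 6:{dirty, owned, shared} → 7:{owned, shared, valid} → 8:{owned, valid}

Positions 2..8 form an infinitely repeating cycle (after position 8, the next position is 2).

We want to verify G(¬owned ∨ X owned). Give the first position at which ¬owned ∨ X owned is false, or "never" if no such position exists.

3

Check ¬owned ∨ X owned at each position in order: 0 ✓, 1 ✓, 2 ✓.
At position 3 the labels are {owned, shared} and the next position 4 has {valid}, so ¬owned ∨ X owned is false there. This is the first violation.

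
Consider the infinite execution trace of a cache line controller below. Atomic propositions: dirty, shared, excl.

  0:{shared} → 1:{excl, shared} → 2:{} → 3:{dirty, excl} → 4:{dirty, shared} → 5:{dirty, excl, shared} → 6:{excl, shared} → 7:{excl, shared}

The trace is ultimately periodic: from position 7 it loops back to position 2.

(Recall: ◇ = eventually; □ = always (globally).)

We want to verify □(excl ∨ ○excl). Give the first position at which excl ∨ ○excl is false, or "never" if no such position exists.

excl ∨ ○excl holds at every position 0..7, and those are all the positions the trace ever visits, so the invariant □(excl ∨ ○excl) is never violated.

never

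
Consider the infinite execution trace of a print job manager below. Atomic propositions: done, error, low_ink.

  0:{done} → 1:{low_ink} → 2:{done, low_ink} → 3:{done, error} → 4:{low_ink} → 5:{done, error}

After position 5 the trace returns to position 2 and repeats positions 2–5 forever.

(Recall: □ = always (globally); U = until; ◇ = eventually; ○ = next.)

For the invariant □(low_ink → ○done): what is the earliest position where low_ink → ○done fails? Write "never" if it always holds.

never

low_ink → ○done holds at every position 0..5, and those are all the positions the trace ever visits, so the invariant □(low_ink → ○done) is never violated.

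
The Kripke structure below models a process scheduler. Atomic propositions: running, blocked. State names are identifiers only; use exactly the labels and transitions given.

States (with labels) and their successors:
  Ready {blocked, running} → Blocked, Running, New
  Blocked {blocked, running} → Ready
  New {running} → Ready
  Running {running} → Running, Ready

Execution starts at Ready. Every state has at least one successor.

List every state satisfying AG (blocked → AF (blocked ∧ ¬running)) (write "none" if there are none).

none

States satisfying blocked → AF (blocked ∧ ¬running): {New, Running}.
States satisfying AG (blocked → AF (blocked ∧ ¬running)): ∅.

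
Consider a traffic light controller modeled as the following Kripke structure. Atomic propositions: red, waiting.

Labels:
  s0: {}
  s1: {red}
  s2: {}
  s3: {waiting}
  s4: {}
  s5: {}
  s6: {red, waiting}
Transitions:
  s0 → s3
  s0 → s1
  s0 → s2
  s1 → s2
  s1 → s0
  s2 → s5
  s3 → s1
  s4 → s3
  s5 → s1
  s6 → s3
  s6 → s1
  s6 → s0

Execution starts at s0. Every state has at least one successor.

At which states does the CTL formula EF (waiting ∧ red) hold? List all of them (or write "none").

{s6}

States satisfying waiting ∧ red: {s6}.
States satisfying EF (waiting ∧ red): {s6}.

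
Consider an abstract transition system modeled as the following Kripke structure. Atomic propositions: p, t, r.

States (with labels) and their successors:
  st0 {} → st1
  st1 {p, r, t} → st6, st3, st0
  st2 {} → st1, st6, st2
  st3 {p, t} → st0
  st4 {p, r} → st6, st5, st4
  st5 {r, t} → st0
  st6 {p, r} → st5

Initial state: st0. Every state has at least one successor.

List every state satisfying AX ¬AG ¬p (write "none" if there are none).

States satisfying ¬AG ¬p: {st0, st1, st2, st3, st4, st5, st6}.
States satisfying AX ¬AG ¬p: {st0, st1, st2, st3, st4, st5, st6}.

{st0, st1, st2, st3, st4, st5, st6}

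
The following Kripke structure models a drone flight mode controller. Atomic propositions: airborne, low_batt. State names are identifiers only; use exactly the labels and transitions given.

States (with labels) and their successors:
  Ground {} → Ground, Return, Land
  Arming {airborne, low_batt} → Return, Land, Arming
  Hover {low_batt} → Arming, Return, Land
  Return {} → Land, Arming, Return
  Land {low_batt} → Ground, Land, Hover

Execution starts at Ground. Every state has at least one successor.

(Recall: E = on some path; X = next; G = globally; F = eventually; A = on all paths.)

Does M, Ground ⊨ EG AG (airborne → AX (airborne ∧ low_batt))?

States satisfying AG (airborne → AX (airborne ∧ low_batt)): ∅.
States satisfying EG AG (airborne → AX (airborne ∧ low_batt)): ∅.
No suitable path/successor from Ground witnesses the formula.
Ground ∉ Sat(EG AG (airborne → AX (airborne ∧ low_batt))).

No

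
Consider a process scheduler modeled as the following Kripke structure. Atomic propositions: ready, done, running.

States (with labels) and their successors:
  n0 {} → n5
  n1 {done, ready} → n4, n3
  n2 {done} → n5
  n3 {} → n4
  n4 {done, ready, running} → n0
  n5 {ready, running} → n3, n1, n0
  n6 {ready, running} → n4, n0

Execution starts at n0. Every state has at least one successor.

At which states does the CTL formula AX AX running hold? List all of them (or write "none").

{n4}

States satisfying AX running: {n0, n2, n3}.
States satisfying AX AX running: {n4}.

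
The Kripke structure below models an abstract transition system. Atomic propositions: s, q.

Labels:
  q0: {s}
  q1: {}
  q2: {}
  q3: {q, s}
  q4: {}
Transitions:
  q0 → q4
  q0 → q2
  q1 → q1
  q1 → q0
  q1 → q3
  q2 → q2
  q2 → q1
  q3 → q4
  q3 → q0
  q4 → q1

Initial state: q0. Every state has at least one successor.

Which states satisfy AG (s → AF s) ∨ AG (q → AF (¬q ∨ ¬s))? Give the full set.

{q0, q1, q2, q3, q4}

States satisfying s → AF s: {q0, q1, q2, q3, q4}.
States satisfying AG (s → AF s): {q0, q1, q2, q3, q4}.
States satisfying q → AF (¬q ∨ ¬s): {q0, q1, q2, q3, q4}.
States satisfying AG (q → AF (¬q ∨ ¬s)): {q0, q1, q2, q3, q4}.
States satisfying AG (s → AF s) ∨ AG (q → AF (¬q ∨ ¬s)): {q0, q1, q2, q3, q4}.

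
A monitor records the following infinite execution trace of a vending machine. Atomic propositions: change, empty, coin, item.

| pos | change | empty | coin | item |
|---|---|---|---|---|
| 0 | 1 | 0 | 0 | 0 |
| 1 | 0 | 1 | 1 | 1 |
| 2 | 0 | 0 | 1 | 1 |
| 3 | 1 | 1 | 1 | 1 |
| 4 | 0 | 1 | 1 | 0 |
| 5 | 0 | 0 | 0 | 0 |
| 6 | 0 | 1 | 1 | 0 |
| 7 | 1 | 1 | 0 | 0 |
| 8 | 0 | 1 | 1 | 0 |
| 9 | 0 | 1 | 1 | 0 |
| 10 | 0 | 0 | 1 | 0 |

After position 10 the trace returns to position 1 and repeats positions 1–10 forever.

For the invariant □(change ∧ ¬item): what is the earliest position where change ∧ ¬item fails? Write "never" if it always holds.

Check change ∧ ¬item at each position in order: 0 ✓.
At position 1 the labels are {coin, empty, item}, so change ∧ ¬item is false there. This is the first violation.

1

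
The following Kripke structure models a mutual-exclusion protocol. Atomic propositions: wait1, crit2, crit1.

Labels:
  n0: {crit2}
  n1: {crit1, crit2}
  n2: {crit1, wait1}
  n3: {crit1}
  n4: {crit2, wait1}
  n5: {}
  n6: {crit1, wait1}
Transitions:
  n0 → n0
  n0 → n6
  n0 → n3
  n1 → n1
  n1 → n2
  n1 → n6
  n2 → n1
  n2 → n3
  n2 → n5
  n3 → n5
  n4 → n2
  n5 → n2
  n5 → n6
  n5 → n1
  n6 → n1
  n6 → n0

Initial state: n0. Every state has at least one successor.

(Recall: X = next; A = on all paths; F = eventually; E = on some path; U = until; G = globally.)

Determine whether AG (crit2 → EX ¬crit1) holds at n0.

Does not hold

States satisfying crit2 → EX ¬crit1: {n0, n2, n3, n5, n6}.
States satisfying AG (crit2 → EX ¬crit1): ∅.
n1 is reachable from n0 and violates crit2 → EX ¬crit1, so AG fails at n0.
n0 ∉ Sat(AG (crit2 → EX ¬crit1)).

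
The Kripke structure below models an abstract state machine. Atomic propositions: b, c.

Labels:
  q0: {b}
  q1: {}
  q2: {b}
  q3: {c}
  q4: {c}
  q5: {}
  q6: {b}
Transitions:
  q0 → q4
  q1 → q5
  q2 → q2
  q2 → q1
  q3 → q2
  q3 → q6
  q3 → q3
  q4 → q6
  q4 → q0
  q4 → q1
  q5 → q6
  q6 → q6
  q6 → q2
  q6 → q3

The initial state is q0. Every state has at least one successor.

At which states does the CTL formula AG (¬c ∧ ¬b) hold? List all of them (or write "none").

States satisfying ¬c ∧ ¬b: {q1, q5}.
States satisfying AG (¬c ∧ ¬b): ∅.

none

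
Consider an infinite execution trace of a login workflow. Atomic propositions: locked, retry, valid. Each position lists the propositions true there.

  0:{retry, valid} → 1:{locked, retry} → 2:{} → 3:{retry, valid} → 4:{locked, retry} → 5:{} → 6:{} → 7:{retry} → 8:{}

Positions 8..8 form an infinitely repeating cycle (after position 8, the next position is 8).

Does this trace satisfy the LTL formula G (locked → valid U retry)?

locked → valid U retry holds at every position 0..8, and those are all positions ever visited, so G (locked → valid U retry) holds.
Positions where locked holds: 1, 4.
Check valid U retry at each: 1→ok, 4→ok.

Holds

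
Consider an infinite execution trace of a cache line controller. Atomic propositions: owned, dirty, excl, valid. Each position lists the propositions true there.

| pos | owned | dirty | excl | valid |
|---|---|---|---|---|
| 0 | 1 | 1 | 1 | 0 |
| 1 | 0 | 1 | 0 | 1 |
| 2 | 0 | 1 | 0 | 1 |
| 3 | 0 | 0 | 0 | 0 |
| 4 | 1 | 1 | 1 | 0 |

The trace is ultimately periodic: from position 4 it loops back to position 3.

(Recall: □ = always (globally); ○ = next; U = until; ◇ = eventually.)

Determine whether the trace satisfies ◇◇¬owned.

Yes

◇¬owned holds at position 0, which is reachable from 0, so ◇◇¬owned holds.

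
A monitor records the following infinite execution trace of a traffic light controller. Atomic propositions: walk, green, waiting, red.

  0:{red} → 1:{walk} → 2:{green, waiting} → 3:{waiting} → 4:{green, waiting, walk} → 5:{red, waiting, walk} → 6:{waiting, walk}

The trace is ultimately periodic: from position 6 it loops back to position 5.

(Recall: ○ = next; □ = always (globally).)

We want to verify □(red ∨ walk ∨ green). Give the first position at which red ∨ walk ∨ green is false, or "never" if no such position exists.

3

Check red ∨ walk ∨ green at each position in order: 0 ✓, 1 ✓, 2 ✓.
At position 3 the labels are {waiting}, so red ∨ walk ∨ green is false there. This is the first violation.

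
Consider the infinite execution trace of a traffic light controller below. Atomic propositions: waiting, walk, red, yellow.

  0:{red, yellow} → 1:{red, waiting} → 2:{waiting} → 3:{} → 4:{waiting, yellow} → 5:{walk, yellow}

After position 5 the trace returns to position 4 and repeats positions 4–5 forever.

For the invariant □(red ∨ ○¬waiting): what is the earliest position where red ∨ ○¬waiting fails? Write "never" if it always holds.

Check red ∨ ○¬waiting at each position in order: 0 ✓, 1 ✓, 2 ✓.
At position 3 the labels are {} and the next position 4 has {waiting, yellow}, so red ∨ ○¬waiting is false there. This is the first violation.

3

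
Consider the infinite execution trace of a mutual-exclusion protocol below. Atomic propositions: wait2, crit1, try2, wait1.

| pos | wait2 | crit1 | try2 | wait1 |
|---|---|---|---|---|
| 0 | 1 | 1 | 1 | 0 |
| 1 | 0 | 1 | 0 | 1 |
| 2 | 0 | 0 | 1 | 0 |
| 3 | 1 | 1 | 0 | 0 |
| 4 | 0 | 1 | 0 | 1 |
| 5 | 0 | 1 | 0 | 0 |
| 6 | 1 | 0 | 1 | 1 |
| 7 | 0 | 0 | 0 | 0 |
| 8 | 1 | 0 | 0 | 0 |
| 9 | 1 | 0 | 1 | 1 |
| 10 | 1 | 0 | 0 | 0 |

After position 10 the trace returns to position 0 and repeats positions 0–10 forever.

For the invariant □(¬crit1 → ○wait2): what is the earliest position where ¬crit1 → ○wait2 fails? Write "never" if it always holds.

Check ¬crit1 → ○wait2 at each position in order: 0 ✓, 1 ✓, 2 ✓, 3 ✓, 4 ✓, 5 ✓.
At position 6 the labels are {try2, wait1, wait2} and the next position 7 has {}, so ¬crit1 → ○wait2 is false there. This is the first violation.

6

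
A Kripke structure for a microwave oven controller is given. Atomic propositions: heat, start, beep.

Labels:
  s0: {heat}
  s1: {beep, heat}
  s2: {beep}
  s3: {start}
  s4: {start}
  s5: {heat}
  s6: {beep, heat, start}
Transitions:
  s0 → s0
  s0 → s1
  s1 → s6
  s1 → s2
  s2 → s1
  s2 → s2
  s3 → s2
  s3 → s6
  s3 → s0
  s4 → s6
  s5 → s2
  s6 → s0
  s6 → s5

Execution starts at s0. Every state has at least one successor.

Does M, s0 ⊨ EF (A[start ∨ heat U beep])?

States satisfying A[start ∨ heat U beep]: {s1, s2, s4, s5, s6}.
States satisfying EF (A[start ∨ heat U beep]): {s0, s1, s2, s3, s4, s5, s6}.
Some path from s0 reaches a state where A[start ∨ heat U beep] holds.
s0 ∈ Sat(EF (A[start ∨ heat U beep])).

Holds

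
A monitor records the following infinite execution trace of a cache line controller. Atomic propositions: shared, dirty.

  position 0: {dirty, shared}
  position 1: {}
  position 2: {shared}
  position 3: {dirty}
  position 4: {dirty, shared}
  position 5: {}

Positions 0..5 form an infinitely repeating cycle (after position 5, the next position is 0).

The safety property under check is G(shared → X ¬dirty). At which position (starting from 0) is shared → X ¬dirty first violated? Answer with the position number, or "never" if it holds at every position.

2

Check shared → X ¬dirty at each position in order: 0 ✓, 1 ✓.
At position 2 the labels are {shared} and the next position 3 has {dirty}, so shared → X ¬dirty is false there. This is the first violation.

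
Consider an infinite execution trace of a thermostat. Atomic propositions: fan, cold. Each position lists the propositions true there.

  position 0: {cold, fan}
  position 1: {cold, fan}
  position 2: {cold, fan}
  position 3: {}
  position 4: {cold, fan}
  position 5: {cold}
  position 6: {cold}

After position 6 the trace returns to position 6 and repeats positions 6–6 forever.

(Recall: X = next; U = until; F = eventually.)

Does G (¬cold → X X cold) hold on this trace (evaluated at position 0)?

¬cold → X X cold holds at every position 0..6, and those are all positions ever visited, so G (¬cold → X X cold) holds.
Positions where ¬cold holds: 3.
Check X X cold at each: 3→ok.

Yes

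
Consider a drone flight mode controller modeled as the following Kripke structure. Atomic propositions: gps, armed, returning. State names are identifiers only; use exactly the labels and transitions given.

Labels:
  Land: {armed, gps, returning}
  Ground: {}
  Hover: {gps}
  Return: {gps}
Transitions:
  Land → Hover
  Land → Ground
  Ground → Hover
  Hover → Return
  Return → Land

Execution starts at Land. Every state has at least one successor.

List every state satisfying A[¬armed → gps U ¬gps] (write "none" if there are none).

States satisfying ¬armed → gps: {Land, Hover, Return}.
States satisfying ¬gps: {Ground}.
States satisfying A[¬armed → gps U ¬gps]: {Ground}.

{Ground}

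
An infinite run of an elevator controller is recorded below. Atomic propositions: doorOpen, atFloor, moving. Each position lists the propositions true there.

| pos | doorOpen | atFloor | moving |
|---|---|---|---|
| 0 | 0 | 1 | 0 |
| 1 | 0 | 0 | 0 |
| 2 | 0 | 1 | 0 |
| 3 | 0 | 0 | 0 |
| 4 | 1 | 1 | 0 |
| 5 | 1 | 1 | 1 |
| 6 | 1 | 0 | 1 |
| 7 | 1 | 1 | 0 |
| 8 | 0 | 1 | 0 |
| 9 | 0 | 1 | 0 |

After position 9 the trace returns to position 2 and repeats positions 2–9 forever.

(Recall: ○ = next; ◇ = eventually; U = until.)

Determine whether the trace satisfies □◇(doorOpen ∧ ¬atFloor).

◇(doorOpen ∧ ¬atFloor) holds at every position 0..9, and those are all positions ever visited, so □◇(doorOpen ∧ ¬atFloor) holds.

Yes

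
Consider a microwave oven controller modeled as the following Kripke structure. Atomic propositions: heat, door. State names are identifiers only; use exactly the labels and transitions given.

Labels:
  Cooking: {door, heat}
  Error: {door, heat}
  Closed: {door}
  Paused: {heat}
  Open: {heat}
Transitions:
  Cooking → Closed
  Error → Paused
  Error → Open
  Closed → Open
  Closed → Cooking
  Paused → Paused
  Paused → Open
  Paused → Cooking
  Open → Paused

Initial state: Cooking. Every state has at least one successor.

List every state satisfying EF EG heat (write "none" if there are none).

States satisfying EG heat: {Error, Paused, Open}.
States satisfying EF EG heat: {Cooking, Error, Closed, Paused, Open}.

{Cooking, Error, Closed, Paused, Open}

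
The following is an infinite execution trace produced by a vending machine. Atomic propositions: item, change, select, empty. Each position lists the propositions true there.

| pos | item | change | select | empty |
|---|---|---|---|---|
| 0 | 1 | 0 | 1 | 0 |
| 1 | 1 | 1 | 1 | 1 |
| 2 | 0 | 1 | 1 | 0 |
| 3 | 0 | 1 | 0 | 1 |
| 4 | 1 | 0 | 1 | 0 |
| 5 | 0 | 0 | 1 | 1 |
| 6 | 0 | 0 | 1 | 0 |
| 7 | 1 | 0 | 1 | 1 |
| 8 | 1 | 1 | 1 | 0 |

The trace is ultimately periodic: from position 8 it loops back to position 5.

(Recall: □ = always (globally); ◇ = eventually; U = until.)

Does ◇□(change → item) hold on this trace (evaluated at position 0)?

□(change → item) holds at position 4, which is reachable from 0, so ◇□(change → item) holds.

Holds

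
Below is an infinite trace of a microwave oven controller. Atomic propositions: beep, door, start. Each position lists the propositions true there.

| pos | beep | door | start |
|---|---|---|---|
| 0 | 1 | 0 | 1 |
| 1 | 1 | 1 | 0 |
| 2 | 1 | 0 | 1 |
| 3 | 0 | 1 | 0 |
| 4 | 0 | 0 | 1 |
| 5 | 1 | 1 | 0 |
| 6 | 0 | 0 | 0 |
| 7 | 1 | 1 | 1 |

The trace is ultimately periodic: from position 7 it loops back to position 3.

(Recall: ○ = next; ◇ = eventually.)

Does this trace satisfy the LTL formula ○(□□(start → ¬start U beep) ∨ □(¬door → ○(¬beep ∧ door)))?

The position after 0 is 1; □□(start → ¬start U beep) ∨ □(¬door → ○(¬beep ∧ door)) is false there.

Does not hold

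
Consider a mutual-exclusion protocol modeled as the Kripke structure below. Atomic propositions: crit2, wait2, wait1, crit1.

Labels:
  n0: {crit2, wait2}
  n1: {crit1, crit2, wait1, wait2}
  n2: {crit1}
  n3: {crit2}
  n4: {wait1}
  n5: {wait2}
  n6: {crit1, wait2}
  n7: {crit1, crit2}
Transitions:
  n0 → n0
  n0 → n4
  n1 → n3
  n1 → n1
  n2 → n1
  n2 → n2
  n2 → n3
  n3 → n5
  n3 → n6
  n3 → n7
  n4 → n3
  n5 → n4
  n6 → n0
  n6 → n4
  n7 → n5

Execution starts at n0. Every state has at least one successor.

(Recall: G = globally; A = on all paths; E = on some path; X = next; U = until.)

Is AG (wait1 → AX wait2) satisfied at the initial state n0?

States satisfying wait1 → AX wait2: {n0, n2, n3, n5, n6, n7}.
States satisfying AG (wait1 → AX wait2): ∅.
n4 is reachable from n0 and violates wait1 → AX wait2, so AG fails at n0.
n0 ∉ Sat(AG (wait1 → AX wait2)).

Does not hold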